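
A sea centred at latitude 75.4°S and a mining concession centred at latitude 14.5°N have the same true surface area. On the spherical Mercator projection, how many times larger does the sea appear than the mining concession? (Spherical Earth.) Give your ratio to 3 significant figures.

14.8

On Mercator, area is exaggerated by sec²φ = 1/cos²φ.
At 75.4°: sec²(75.4°) = 1/0.2521² = 15.74.
At 14.5°: sec²(14.5°) = 1/0.9681² = 1.067.
Ratio = 15.74/1.067 = cos²(14.5°)/cos²(75.4°) ≈ 14.8.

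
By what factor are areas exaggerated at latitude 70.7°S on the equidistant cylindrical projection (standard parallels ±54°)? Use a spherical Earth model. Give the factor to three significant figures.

1.78

The equidistant cylindrical projection with φ₀ = 54° has h = 1 (meridians true) and k = cos φ₀ / cos φ along parallels.
Areal scale = h·k = 1 × cos φ₀ / cos φ; at 70.7°, h = 1.000, k = 1.778, so h·k = 1.778.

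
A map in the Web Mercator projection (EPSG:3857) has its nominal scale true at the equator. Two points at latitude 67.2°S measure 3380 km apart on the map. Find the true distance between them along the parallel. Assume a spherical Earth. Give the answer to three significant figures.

For Mercator, h = k = sec φ (a conformal cylindrical projection has a single point scale, 1/cos φ).
Along the parallel at 67.2°, map distances are exaggerated by k = sec 67.2° = 2.581.
True distance = 3380 / 2.581 = 3380 × cos 67.2° ≈ 1310 km.

1310 km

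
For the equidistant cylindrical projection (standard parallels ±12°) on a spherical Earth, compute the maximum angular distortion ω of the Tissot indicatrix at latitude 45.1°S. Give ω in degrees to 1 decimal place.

18.6°

With standard parallel φ₀ = 12°, the equirectangular projection gives x = Rλ cos φ₀, y = Rφ, so h = 1 and k = cos 12° / cos φ.
At 45.1°: h = 1.000, k = 1.386; principal scales a = 1.386, b = 1.000.
sin(ω/2) = (a − b)/(a + b) = 0.3857/2.386 = 0.1617, so ω = 2 arcsin(0.1617) ≈ 18.6°.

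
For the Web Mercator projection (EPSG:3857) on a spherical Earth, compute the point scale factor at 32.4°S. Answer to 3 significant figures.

Mercator is conformal, so the point scale is isotropic: h = k = sec φ = 1/cos φ.
k = 1/cos 32.4° = 1/0.8443 = 1.184.

1.18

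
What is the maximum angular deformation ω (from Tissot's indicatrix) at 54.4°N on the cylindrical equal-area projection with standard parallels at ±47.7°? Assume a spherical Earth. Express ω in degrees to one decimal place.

16.6°

For cylindrical equal-area with standard parallel φ₀, h = cos φ / cos φ₀ and k = cos φ₀ / cos φ, so h·k = 1.
At 54.4°: h = 0.8650, k = 1.156; principal scales a = 1.156, b = 0.8650.
sin(ω/2) = (a − b)/(a + b) = 0.2912/2.021 = 0.1441, so ω = 2 arcsin(0.1441) ≈ 16.6°.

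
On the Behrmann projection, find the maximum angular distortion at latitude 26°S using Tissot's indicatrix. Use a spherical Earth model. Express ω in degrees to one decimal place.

4.3°

The Behrmann projection is cylindrical equal-area with φ₀ = 30°. Cylindrical equal-area (φ₀ = 30°): h = cos φ / cos 30° along meridians, k = cos 30° / cos φ along parallels; h·k = 1.
At 26°: h = 1.038, k = 0.9635; principal scales a = 1.038, b = 0.9635.
sin(ω/2) = (a − b)/(a + b) = 0.07430/2.001 = 0.03712, so ω = 2 arcsin(0.03712) ≈ 4.3°.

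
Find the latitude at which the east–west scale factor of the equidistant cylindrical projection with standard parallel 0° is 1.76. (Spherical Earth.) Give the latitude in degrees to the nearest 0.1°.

55.4°

Plate carrée: h = 1, k = sec φ along parallels.
sec φ = 1.76  ⇒  cos φ = 0.5682  ⇒  φ ≈ 55.4°.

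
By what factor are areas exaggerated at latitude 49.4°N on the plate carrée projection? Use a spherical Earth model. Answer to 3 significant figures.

1.54

Plate carrée maps x = Rλ, y = Rφ. The meridian scale is h = 1 and the parallel scale is k = 1/cos φ = sec φ.
Areal scale = h·k = 1 × sec φ; at 49.4°, h = 1.000, k = 1.537, so h·k = 1.537.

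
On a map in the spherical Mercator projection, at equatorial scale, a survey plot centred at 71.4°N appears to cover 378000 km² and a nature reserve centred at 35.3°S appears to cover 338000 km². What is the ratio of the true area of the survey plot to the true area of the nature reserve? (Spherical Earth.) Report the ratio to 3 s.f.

0.171

Mercator's areal exaggeration is sec²φ; hence true area = (apparent area) · cos²φ.
True area of survey plot: 378000 × cos²(71.4°) = 378000 × 0.1017 = 38460 km².
True area of nature reserve: 338000 × cos²(35.3°) = 338000 × 0.6661 = 225100 km².
Ratio = 38460 / 225100 ≈ 0.171.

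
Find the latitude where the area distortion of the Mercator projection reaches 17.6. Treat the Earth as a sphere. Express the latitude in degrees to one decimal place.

76.2°

Mercator areal scale is sec²φ.
sec²φ = 17.6  ⇒  cos²φ = 0.05682  ⇒  cos φ = 0.2384.
φ = arccos(0.2384) ≈ 76.2°.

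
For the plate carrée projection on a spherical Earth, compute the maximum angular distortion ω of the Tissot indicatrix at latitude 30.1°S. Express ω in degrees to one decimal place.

8.3°

In the plate carrée (x = Rλ, y = Rφ), meridians are true-scale (h = 1) and parallels are stretched by k = sec φ.
At 30.1°: h = 1.000, k = 1.156; principal scales a = 1.156, b = 1.000.
sin(ω/2) = (a − b)/(a + b) = 0.1559/2.156 = 0.07230, so ω = 2 arcsin(0.07230) ≈ 8.3°.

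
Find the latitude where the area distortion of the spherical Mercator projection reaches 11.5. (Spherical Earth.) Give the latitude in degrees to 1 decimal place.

Mercator areal scale is sec²φ.
sec²φ = 11.5  ⇒  cos²φ = 0.08696  ⇒  cos φ = 0.2949.
φ = arccos(0.2949) ≈ 72.8°.

72.8°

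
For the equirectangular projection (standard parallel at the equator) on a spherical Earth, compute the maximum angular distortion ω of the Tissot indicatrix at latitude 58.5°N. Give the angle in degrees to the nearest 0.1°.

Plate carrée maps x = Rλ, y = Rφ. The meridian scale is h = 1 and the parallel scale is k = 1/cos φ = sec φ.
At 58.5°: h = 1.000, k = 1.914; principal scales a = 1.914, b = 1.000.
sin(ω/2) = (a − b)/(a + b) = 0.9139/2.914 = 0.3136, so ω = 2 arcsin(0.3136) ≈ 36.6°.

36.6°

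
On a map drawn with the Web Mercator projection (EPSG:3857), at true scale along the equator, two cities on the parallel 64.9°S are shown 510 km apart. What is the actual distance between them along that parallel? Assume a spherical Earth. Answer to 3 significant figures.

216 km

For Mercator, h = k = sec φ (a conformal cylindrical projection has a single point scale, 1/cos φ).
Along the parallel at 64.9°, map distances are exaggerated by k = sec 64.9° = 2.357.
True distance = 510 / 2.357 = 510 × cos 64.9° ≈ 216 km.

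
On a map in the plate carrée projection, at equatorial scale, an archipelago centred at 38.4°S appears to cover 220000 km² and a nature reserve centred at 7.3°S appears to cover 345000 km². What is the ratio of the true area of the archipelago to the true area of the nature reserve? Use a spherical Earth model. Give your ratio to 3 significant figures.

Plate carrée has h = 1 and k = sec φ, giving areal scale sec φ; true area = (apparent area) · cos φ.
True area of archipelago: 220000 × cos(38.4°) = 220000 × 0.7837 = 172400 km².
True area of nature reserve: 345000 × cos(7.3°) = 345000 × 0.9919 = 342200 km².
Ratio = 172400 / 342200 ≈ 0.504.

0.504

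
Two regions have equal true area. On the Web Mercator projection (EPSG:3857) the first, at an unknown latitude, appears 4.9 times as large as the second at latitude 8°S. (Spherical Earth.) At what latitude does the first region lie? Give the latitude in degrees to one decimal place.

Mercator areal scale is sec²φ, so apparent-area ratio = sec²φ₁ / sec²φ₂ = cos²φ₂ / cos²φ₁.
cos²φ₂ / cos²φ₁ = 4.9  ⇒  cos φ₁ = cos 8° / √4.9 = 0.9903/2.214 = 0.4474.
φ₁ = arccos(0.4474) ≈ 63.4°.

63.4°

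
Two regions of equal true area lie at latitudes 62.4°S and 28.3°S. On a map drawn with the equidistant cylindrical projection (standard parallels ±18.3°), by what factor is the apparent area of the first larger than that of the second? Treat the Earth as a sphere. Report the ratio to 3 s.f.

With standard parallel φ₀ = 18.3°, the equirectangular projection gives x = Rλ cos φ₀, y = Rφ, so h = 1 and k = cos 18.3° / cos φ.
Areal scale at 62.4°: h·k = 1.000 × 2.049 = 2.049.
Areal scale at 28.3°: h·k = 1.000 × 1.078 = 1.078.
Ratio = 2.049/1.078 ≈ 1.90.

1.90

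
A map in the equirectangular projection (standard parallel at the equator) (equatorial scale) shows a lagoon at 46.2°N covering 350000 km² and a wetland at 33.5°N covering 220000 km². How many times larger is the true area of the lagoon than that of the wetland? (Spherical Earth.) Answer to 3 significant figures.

On the plate carrée, areal scale = h·k = 1 × sec φ, so true area = apparent × cos φ.
True area of lagoon: 350000 × cos(46.2°) = 350000 × 0.6921 = 242300 km².
True area of wetland: 220000 × cos(33.5°) = 220000 × 0.8339 = 183500 km².
Ratio = 242300 / 183500 ≈ 1.32.

1.32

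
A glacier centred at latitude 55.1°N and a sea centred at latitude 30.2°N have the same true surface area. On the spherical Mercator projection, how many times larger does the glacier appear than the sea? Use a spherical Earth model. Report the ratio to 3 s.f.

2.28

Mercator is conformal with k = sec φ, so areal scale = k² = sec²φ.
At 55.1°: sec²(55.1°) = 1/0.5721² = 3.055.
At 30.2°: sec²(30.2°) = 1/0.8643² = 1.339.
Ratio = 3.055/1.339 = cos²(30.2°)/cos²(55.1°) ≈ 2.28.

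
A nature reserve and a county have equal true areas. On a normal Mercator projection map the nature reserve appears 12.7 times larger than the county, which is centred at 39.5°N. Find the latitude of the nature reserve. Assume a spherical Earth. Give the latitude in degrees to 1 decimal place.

77.5°

Mercator areal scale is sec²φ, so apparent-area ratio = sec²φ₁ / sec²φ₂ = cos²φ₂ / cos²φ₁.
cos²φ₂ / cos²φ₁ = 12.7  ⇒  cos φ₁ = cos 39.5° / √12.7 = 0.7716/3.564 = 0.2165.
φ₁ = arccos(0.2165) ≈ 77.5°.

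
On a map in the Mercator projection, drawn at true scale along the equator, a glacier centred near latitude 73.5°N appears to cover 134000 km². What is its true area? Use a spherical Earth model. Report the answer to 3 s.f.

Mercator is conformal, so the point scale is isotropic: h = k = sec φ = 1/cos φ.
Areal scale = k² = sec²φ = 1/cos²(73.5°) = 1/0.2840² = 12.40.
True area = apparent / (areal scale) = 134000 / 12.40 ≈ 10800 km².

10800 km²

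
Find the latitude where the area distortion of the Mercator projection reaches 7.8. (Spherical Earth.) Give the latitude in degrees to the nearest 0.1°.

Mercator areal scale is sec²φ.
sec²φ = 7.8  ⇒  cos²φ = 0.1282  ⇒  cos φ = 0.3581.
φ = arccos(0.3581) ≈ 69.0°.

69.0°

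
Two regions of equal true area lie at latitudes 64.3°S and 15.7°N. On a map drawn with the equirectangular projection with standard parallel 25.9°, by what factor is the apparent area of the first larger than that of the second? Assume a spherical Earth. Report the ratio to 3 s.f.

2.22

The equidistant cylindrical projection with φ₀ = 25.9° has h = 1 (meridians true) and k = cos φ₀ / cos φ along parallels.
Areal scale at 64.3°: h·k = 1.000 × 2.074 = 2.074.
Areal scale at 15.7°: h·k = 1.000 × 0.9344 = 0.9344.
Ratio = 2.074/0.9344 ≈ 2.22.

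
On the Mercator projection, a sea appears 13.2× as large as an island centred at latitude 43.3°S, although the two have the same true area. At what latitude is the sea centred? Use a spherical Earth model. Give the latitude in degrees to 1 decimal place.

Mercator areal scale is sec²φ, so apparent-area ratio = sec²φ₁ / sec²φ₂ = cos²φ₂ / cos²φ₁.
cos²φ₂ / cos²φ₁ = 13.2  ⇒  cos φ₁ = cos 43.3° / √13.2 = 0.7278/3.633 = 0.2003.
φ₁ = arccos(0.2003) ≈ 78.4°.

78.4°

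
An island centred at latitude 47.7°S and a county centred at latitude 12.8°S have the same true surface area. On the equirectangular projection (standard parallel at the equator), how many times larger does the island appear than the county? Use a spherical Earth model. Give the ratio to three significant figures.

In the plate carrée (x = Rλ, y = Rφ), meridians are true-scale (h = 1) and parallels are stretched by k = sec φ.
Areal scale at 47.7°: h·k = 1.000 × 1.486 = 1.486.
Areal scale at 12.8°: h·k = 1.000 × 1.025 = 1.025.
Ratio = 1.486/1.025 ≈ 1.45.

1.45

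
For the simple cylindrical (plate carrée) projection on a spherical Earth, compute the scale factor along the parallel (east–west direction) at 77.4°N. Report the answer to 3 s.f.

For the equirectangular projection with φ₀ = 0 (plate carrée), h = 1 along meridians and k = sec φ along parallels.
k = 1/cos 77.4° = 1/0.2181 = 4.584.

4.58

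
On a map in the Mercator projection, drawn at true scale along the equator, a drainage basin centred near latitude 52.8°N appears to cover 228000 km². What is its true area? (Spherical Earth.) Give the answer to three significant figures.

83300 km²

The Mercator projection is conformal; its linear scale factor is the same in every direction and equals sec φ = 1/cos φ.
Areal scale = k² = sec²φ = 1/cos²(52.8°) = 1/0.6046² = 2.736.
True area = apparent / (areal scale) = 228000 / 2.736 ≈ 83300 km².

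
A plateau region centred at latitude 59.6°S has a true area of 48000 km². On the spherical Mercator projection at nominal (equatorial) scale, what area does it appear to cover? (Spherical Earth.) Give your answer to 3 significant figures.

The Mercator projection is conformal; its linear scale factor is the same in every direction and equals sec φ = 1/cos φ.
Areal scale = k² = sec²φ = 1/cos²(59.6°) = 1/0.5060² = 3.905.
Apparent area = 48000 × 3.905 ≈ 187000 km².

187000 km²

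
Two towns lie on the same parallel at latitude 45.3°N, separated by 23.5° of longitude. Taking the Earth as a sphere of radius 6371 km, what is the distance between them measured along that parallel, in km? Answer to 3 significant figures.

Arc length along a parallel = R cos φ · Δλ (with Δλ in radians).
= 6371 × cos 45.3° × (23.5° × π/180) = 6371 × 0.7034 × 0.4102 ≈ 1840 km.

1840 km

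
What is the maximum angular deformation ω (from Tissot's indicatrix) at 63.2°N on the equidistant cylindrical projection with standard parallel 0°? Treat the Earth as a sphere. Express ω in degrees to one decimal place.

44.5°

Plate carrée maps x = Rλ, y = Rφ. The meridian scale is h = 1 and the parallel scale is k = 1/cos φ = sec φ.
At 63.2°: h = 1.000, k = 2.218; principal scales a = 2.218, b = 1.000.
sin(ω/2) = (a − b)/(a + b) = 1.218/3.218 = 0.3785, so ω = 2 arcsin(0.3785) ≈ 44.5°.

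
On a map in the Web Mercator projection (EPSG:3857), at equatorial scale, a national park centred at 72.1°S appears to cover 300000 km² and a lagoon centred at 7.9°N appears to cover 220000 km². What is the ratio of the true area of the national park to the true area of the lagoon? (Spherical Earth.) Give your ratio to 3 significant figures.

0.131

Mercator's areal exaggeration is sec²φ; hence true area = (apparent area) · cos²φ.
True area of national park: 300000 × cos²(72.1°) = 300000 × 0.09447 = 28340 km².
True area of lagoon: 220000 × cos²(7.9°) = 220000 × 0.9811 = 215800 km².
Ratio = 28340 / 215800 ≈ 0.131.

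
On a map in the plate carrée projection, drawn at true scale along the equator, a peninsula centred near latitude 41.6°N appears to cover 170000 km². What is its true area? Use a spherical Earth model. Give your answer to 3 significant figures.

127000 km²

In the plate carrée (x = Rλ, y = Rφ), meridians are true-scale (h = 1) and parallels are stretched by k = sec φ.
Areal scale = h·k = 1 × sec φ; at 41.6°, h = 1.000, k = 1.337, so h·k = 1.337.
True area = apparent / (areal scale) = 170000 / 1.337 ≈ 127000 km².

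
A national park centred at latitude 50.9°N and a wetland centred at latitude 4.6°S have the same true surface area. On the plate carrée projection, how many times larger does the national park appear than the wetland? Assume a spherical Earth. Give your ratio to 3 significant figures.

1.58

Plate carrée maps x = Rλ, y = Rφ. The meridian scale is h = 1 and the parallel scale is k = 1/cos φ = sec φ.
Areal scale at 50.9°: h·k = 1.000 × 1.586 = 1.586.
Areal scale at 4.6°: h·k = 1.000 × 1.003 = 1.003.
Ratio = 1.586/1.003 ≈ 1.58.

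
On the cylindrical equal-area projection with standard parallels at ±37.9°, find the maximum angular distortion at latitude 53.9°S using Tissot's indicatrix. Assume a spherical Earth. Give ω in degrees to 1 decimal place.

For cylindrical equal-area with standard parallel φ₀, h = cos φ / cos φ₀ and k = cos φ₀ / cos φ, so h·k = 1.
At 53.9°: h = 0.7467, k = 1.339; principal scales a = 1.339, b = 0.7467.
sin(ω/2) = (a − b)/(a + b) = 0.5926/2.086 = 0.2841, so ω = 2 arcsin(0.2841) ≈ 33.0°.

33.0°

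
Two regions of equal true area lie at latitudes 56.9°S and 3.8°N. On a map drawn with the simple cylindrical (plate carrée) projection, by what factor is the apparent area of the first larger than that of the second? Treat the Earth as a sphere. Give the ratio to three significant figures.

1.83

Plate carrée maps x = Rλ, y = Rφ. The meridian scale is h = 1 and the parallel scale is k = 1/cos φ = sec φ.
Areal scale at 56.9°: h·k = 1.000 × 1.831 = 1.831.
Areal scale at 3.8°: h·k = 1.000 × 1.002 = 1.002.
Ratio = 1.831/1.002 ≈ 1.83.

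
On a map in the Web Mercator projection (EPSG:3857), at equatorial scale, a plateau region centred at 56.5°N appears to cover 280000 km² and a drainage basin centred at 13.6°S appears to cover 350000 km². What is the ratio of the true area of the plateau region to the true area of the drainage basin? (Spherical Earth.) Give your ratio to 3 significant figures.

0.258

Since Mercator area scale is 1/cos²φ, the true area equals the apparent area multiplied by cos²φ.
True area of plateau region: 280000 × cos²(56.5°) = 280000 × 0.3046 = 85300 km².
True area of drainage basin: 350000 × cos²(13.6°) = 350000 × 0.9447 = 330600 km².
Ratio = 85300 / 330600 ≈ 0.258.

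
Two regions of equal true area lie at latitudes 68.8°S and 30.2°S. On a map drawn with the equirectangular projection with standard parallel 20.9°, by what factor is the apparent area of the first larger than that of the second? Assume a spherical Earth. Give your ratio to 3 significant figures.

In the equirectangular projection with standard parallel φ₀ = 20.9° (x = Rλ cos φ₀, y = Rφ), meridians are true-scale (h = 1) and the parallel scale is k = cos φ₀ / cos φ.
Areal scale at 68.8°: h·k = 1.000 × 2.583 = 2.583.
Areal scale at 30.2°: h·k = 1.000 × 1.081 = 1.081.
Ratio = 2.583/1.081 ≈ 2.39.

2.39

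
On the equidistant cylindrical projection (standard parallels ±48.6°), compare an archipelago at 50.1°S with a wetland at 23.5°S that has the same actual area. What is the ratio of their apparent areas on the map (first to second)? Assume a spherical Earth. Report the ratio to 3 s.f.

1.43

With standard parallel φ₀ = 48.6°, the equirectangular projection gives x = Rλ cos φ₀, y = Rφ, so h = 1 and k = cos 48.6° / cos φ.
Areal scale at 50.1°: h·k = 1.000 × 1.031 = 1.031.
Areal scale at 23.5°: h·k = 1.000 × 0.7211 = 0.7211.
Ratio = 1.031/0.7211 ≈ 1.43.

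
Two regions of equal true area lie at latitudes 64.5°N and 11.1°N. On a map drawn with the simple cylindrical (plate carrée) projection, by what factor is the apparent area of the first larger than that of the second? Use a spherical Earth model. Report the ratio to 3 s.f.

Plate carrée maps x = Rλ, y = Rφ. The meridian scale is h = 1 and the parallel scale is k = 1/cos φ = sec φ.
Areal scale at 64.5°: h·k = 1.000 × 2.323 = 2.323.
Areal scale at 11.1°: h·k = 1.000 × 1.019 = 1.019.
Ratio = 2.323/1.019 ≈ 2.28.

2.28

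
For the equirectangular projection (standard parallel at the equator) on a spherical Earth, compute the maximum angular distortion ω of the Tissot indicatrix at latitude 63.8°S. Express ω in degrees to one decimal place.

Plate carrée maps x = Rλ, y = Rφ. The meridian scale is h = 1 and the parallel scale is k = 1/cos φ = sec φ.
At 63.8°: h = 1.000, k = 2.265; principal scales a = 2.265, b = 1.000.
sin(ω/2) = (a − b)/(a + b) = 1.265/3.265 = 0.3874, so ω = 2 arcsin(0.3874) ≈ 45.6°.

45.6°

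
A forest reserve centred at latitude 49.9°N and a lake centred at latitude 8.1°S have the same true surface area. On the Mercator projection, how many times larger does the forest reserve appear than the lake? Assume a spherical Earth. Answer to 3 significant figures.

2.36

Mercator is conformal with k = sec φ, so areal scale = k² = sec²φ.
At 49.9°: sec²(49.9°) = 1/0.6441² = 2.410.
At 8.1°: sec²(8.1°) = 1/0.9900² = 1.020.
Ratio = 2.410/1.020 = cos²(8.1°)/cos²(49.9°) ≈ 2.36.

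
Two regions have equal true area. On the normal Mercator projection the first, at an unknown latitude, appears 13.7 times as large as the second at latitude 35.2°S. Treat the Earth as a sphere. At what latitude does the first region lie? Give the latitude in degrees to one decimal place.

77.2°

On Mercator, (apparent₁)/(apparent₂) = sec²φ₁ / sec²φ₂ when true areas are equal.
cos²φ₂ / cos²φ₁ = 13.7  ⇒  cos φ₁ = cos 35.2° / √13.7 = 0.8171/3.701 = 0.2208.
φ₁ = arccos(0.2208) ≈ 77.2°.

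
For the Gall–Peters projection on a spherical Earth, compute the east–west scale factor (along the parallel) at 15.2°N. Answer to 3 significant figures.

0.733

Gall–Peters is a cylindrical equal-area projection with standard parallels at ±45°. For cylindrical equal-area with standard parallel φ₀, h = cos φ / cos φ₀ and k = cos φ₀ / cos φ, so h·k = 1.
k = cos 45° / cos 15.2° = 0.7071/0.9650 = 0.7327.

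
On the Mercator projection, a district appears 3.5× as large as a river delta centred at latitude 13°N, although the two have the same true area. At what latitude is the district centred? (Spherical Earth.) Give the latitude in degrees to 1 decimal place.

58.6°

On Mercator, (apparent₁)/(apparent₂) = sec²φ₁ / sec²φ₂ when true areas are equal.
cos²φ₂ / cos²φ₁ = 3.5  ⇒  cos φ₁ = cos 13° / √3.5 = 0.9744/1.871 = 0.5208.
φ₁ = arccos(0.5208) ≈ 58.6°.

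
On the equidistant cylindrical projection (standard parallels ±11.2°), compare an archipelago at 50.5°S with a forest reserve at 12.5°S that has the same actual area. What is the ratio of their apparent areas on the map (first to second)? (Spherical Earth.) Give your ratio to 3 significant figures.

1.53

The equidistant cylindrical projection with φ₀ = 11.2° has h = 1 (meridians true) and k = cos φ₀ / cos φ along parallels.
Areal scale at 50.5°: h·k = 1.000 × 1.542 = 1.542.
Areal scale at 12.5°: h·k = 1.000 × 1.005 = 1.005.
Ratio = 1.542/1.005 ≈ 1.53.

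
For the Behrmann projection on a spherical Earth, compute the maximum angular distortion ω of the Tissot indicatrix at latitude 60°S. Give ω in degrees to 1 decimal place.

Behrmann is a cylindrical equal-area projection with standard parallels at ±30°. Cylindrical equal-area (φ₀ = 30°): h = cos φ / cos 30° along meridians, k = cos 30° / cos φ along parallels; h·k = 1.
At 60°: h = 0.5774, k = 1.732; principal scales a = 1.732, b = 0.5774.
sin(ω/2) = (a − b)/(a + b) = 1.155/2.309 = 0.5000, so ω = 2 arcsin(0.5000) ≈ 60.0°.

60.0°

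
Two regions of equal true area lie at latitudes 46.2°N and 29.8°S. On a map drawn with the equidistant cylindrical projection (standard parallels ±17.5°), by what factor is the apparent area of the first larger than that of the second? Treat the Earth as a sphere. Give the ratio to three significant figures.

1.25

The equidistant cylindrical projection with φ₀ = 17.5° has h = 1 (meridians true) and k = cos φ₀ / cos φ along parallels.
Areal scale at 46.2°: h·k = 1.000 × 1.378 = 1.378.
Areal scale at 29.8°: h·k = 1.000 × 1.099 = 1.099.
Ratio = 1.378/1.099 ≈ 1.25.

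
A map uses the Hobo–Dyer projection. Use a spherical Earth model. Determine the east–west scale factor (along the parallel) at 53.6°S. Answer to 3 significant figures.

The Hobo–Dyer projection is cylindrical equal-area with φ₀ = 37.5°. A cylindrical equal-area projection with standard parallel φ₀ has meridian scale h = cos φ / cos φ₀ and parallel scale k = cos φ₀ / cos φ (so areas are preserved, h·k = 1).
k = cos 37.5° / cos 53.6° = 0.7934/0.5934 = 1.337.

1.34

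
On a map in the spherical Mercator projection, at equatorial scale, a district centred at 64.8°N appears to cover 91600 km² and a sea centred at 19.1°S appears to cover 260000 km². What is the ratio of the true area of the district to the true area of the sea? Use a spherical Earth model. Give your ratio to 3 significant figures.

Since Mercator area scale is 1/cos²φ, the true area equals the apparent area multiplied by cos²φ.
True area of district: 91600 × cos²(64.8°) = 91600 × 0.1813 = 16610 km².
True area of sea: 260000 × cos²(19.1°) = 260000 × 0.8929 = 232200 km².
Ratio = 16610 / 232200 ≈ 0.0715.

0.0715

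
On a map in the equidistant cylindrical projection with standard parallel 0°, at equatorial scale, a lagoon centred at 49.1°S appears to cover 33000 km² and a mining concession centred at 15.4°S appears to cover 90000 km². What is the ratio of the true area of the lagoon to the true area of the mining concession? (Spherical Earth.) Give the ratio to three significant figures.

Plate carrée has h = 1 and k = sec φ, giving areal scale sec φ; true area = (apparent area) · cos φ.
True area of lagoon: 33000 × cos(49.1°) = 33000 × 0.6547 = 21610 km².
True area of mining concession: 90000 × cos(15.4°) = 90000 × 0.9641 = 86770 km².
Ratio = 21610 / 86770 ≈ 0.249.

0.249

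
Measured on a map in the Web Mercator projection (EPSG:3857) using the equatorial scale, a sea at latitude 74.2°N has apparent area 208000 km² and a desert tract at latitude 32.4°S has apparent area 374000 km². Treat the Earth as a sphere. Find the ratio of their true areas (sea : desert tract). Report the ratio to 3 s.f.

On Mercator the areal scale is sec²φ, so true area = apparent × cos²φ.
True area of sea: 208000 × cos²(74.2°) = 208000 × 0.07414 = 15420 km².
True area of desert tract: 374000 × cos²(32.4°) = 374000 × 0.7129 = 266600 km².
Ratio = 15420 / 266600 ≈ 0.0578.

0.0578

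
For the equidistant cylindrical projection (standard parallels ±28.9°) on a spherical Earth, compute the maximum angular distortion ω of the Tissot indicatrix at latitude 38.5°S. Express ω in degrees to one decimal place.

6.4°

With standard parallel φ₀ = 28.9°, the equirectangular projection gives x = Rλ cos φ₀, y = Rφ, so h = 1 and k = cos 28.9° / cos φ.
At 38.5°: h = 1.000, k = 1.119; principal scales a = 1.119, b = 1.000.
sin(ω/2) = (a − b)/(a + b) = 0.1186/2.119 = 0.05600, so ω = 2 arcsin(0.05600) ≈ 6.4°.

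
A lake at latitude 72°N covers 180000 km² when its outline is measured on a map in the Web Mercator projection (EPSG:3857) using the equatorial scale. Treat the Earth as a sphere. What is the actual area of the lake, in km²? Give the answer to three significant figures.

The Mercator projection is conformal; its linear scale factor is the same in every direction and equals sec φ = 1/cos φ.
Areal scale = k² = sec²φ = 1/cos²(72°) = 1/0.3090² = 10.47.
True area = apparent / (areal scale) = 180000 / 10.47 ≈ 17200 km².

17200 km²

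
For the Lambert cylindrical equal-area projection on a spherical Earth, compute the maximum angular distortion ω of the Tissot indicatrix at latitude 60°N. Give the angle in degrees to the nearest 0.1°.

The Lambert cylindrical equal-area projection is the cylindrical equal-area projection with its standard parallel at the equator (φ₀ = 0). A cylindrical equal-area projection with standard parallel φ₀ has meridian scale h = cos φ / cos φ₀ and parallel scale k = cos φ₀ / cos φ (so areas are preserved, h·k = 1).
At 60°: h = 0.5000, k = 2.000; principal scales a = 2.000, b = 0.5000.
sin(ω/2) = (a − b)/(a + b) = 1.500/2.500 = 0.6000, so ω = 2 arcsin(0.6000) ≈ 73.7°.

73.7°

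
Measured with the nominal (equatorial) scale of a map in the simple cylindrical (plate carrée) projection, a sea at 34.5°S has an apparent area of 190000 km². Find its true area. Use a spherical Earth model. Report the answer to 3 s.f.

In the plate carrée (x = Rλ, y = Rφ), meridians are true-scale (h = 1) and parallels are stretched by k = sec φ.
Areal scale = h·k = 1 × sec φ; at 34.5°, h = 1.000, k = 1.213, so h·k = 1.213.
True area = apparent / (areal scale) = 190000 / 1.213 ≈ 157000 km².

157000 km²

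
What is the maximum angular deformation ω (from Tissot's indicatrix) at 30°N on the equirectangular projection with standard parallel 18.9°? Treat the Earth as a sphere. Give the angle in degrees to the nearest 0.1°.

5.1°

The equidistant cylindrical projection with φ₀ = 18.9° has h = 1 (meridians true) and k = cos φ₀ / cos φ along parallels.
At 30°: h = 1.000, k = 1.092; principal scales a = 1.092, b = 1.000.
sin(ω/2) = (a − b)/(a + b) = 0.09245/2.092 = 0.04418, so ω = 2 arcsin(0.04418) ≈ 5.1°.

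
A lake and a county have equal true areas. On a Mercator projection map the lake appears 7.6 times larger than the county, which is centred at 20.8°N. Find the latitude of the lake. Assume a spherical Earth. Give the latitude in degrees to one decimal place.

For equal true areas on Mercator, apparent areas scale as sec²φ, so the ratio is cos²φ₂ / cos²φ₁.
cos²φ₂ / cos²φ₁ = 7.6  ⇒  cos φ₁ = cos 20.8° / √7.6 = 0.9348/2.757 = 0.3391.
φ₁ = arccos(0.3391) ≈ 70.2°.

70.2°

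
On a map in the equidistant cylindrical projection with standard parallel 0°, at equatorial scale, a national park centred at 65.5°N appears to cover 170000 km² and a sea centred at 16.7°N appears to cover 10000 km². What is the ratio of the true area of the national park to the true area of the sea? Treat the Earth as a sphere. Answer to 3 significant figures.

7.36

On the plate carrée, areal scale = h·k = 1 × sec φ, so true area = apparent × cos φ.
True area of national park: 170000 × cos(65.5°) = 170000 × 0.4147 = 70500 km².
True area of sea: 10000 × cos(16.7°) = 10000 × 0.9578 = 9578 km².
Ratio = 70500 / 9578 ≈ 7.36.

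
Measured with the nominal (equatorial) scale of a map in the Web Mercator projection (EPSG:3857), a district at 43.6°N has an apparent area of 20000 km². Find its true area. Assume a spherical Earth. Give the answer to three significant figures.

Mercator is conformal, so the point scale is isotropic: h = k = sec φ = 1/cos φ.
Areal scale = k² = sec²φ = 1/cos²(43.6°) = 1/0.7242² = 1.907.
True area = apparent / (areal scale) = 20000 / 1.907 ≈ 10500 km².

10500 km²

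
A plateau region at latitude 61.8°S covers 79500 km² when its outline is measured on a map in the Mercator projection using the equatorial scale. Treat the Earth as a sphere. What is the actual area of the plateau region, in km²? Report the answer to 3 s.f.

Mercator is conformal, so the point scale is isotropic: h = k = sec φ = 1/cos φ.
Areal scale = k² = sec²φ = 1/cos²(61.8°) = 1/0.4726² = 4.478.
True area = apparent / (areal scale) = 79500 / 4.478 ≈ 17800 km².

17800 km²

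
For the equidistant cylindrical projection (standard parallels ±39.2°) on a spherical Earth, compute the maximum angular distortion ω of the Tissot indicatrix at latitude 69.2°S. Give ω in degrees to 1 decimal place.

43.6°

In the equirectangular projection with standard parallel φ₀ = 39.2° (x = Rλ cos φ₀, y = Rφ), meridians are true-scale (h = 1) and the parallel scale is k = cos φ₀ / cos φ.
At 69.2°: h = 1.000, k = 2.182; principal scales a = 2.182, b = 1.000.
sin(ω/2) = (a − b)/(a + b) = 1.182/3.182 = 0.3715, so ω = 2 arcsin(0.3715) ≈ 43.6°.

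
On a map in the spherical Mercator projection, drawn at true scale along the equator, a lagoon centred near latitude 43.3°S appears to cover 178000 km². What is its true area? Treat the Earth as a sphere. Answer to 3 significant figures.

94300 km²

Mercator is conformal, so the point scale is isotropic: h = k = sec φ = 1/cos φ.
Areal scale = k² = sec²φ = 1/cos²(43.3°) = 1/0.7278² = 1.888.
True area = apparent / (areal scale) = 178000 / 1.888 ≈ 94300 km².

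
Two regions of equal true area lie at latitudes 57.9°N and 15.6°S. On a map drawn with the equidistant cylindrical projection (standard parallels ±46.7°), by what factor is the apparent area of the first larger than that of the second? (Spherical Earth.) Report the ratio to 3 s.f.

In the equirectangular projection with standard parallel φ₀ = 46.7° (x = Rλ cos φ₀, y = Rφ), meridians are true-scale (h = 1) and the parallel scale is k = cos φ₀ / cos φ.
Areal scale at 57.9°: h·k = 1.000 × 1.291 = 1.291.
Areal scale at 15.6°: h·k = 1.000 × 0.7120 = 0.7120.
Ratio = 1.291/0.7120 ≈ 1.81.

1.81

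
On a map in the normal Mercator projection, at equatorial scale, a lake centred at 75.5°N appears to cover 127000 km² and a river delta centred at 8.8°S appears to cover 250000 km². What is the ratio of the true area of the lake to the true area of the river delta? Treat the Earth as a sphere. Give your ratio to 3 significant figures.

Since Mercator area scale is 1/cos²φ, the true area equals the apparent area multiplied by cos²φ.
True area of lake: 127000 × cos²(75.5°) = 127000 × 0.06269 = 7962 km².
True area of river delta: 250000 × cos²(8.8°) = 250000 × 0.9766 = 244100 km².
Ratio = 7962 / 244100 ≈ 0.0326.

0.0326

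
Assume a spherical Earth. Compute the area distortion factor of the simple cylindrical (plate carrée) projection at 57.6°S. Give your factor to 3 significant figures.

For the equirectangular projection with φ₀ = 0 (plate carrée), h = 1 along meridians and k = sec φ along parallels.
Areal scale = h·k = 1 × sec φ; at 57.6°, h = 1.000, k = 1.866, so h·k = 1.866.

1.87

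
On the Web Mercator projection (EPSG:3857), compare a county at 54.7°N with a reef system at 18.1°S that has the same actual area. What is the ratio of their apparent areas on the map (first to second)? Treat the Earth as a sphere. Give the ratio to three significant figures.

2.71

Mercator areal scale is sec²φ.
At 54.7°: sec²(54.7°) = 1/0.5779² = 2.995.
At 18.1°: sec²(18.1°) = 1/0.9505² = 1.107.
Ratio = 2.995/1.107 = cos²(18.1°)/cos²(54.7°) ≈ 2.71.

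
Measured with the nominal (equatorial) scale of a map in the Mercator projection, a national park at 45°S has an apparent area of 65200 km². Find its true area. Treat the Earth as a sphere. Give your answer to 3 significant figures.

32600 km²

The Mercator projection is conformal; its linear scale factor is the same in every direction and equals sec φ = 1/cos φ.
Areal scale = k² = sec²φ = 1/cos²(45°) = 1/0.7071² = 2.000.
True area = apparent / (areal scale) = 65200 / 2.000 ≈ 32600 km².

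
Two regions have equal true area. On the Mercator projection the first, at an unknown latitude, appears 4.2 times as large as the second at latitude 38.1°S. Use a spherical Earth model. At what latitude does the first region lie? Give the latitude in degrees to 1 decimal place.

67.4°

Mercator areal scale is sec²φ, so apparent-area ratio = sec²φ₁ / sec²φ₂ = cos²φ₂ / cos²φ₁.
cos²φ₂ / cos²φ₁ = 4.2  ⇒  cos φ₁ = cos 38.1° / √4.2 = 0.7869/2.049 = 0.3840.
φ₁ = arccos(0.3840) ≈ 67.4°.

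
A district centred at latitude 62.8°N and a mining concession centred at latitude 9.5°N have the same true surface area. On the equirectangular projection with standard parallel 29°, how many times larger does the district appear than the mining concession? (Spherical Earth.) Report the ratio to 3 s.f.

2.16

The equidistant cylindrical projection with φ₀ = 29° has h = 1 (meridians true) and k = cos φ₀ / cos φ along parallels.
Areal scale at 62.8°: h·k = 1.000 × 1.913 = 1.913.
Areal scale at 9.5°: h·k = 1.000 × 0.8868 = 0.8868.
Ratio = 1.913/0.8868 ≈ 2.16.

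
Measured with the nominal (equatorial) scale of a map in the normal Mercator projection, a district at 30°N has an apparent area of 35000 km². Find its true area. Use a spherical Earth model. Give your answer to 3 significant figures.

For Mercator, h = k = sec φ (a conformal cylindrical projection has a single point scale, 1/cos φ).
Areal scale = k² = sec²φ = 1/cos²(30°) = 1/0.8660² = 1.333.
True area = apparent / (areal scale) = 35000 / 1.333 ≈ 26200 km².

26200 km²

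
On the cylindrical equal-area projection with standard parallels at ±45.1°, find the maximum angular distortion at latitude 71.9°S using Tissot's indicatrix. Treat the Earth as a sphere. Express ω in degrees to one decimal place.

85.0°

For cylindrical equal-area with standard parallel φ₀, h = cos φ / cos φ₀ and k = cos φ₀ / cos φ, so h·k = 1.
At 71.9°: h = 0.4401, k = 2.272; principal scales a = 2.272, b = 0.4401.
sin(ω/2) = (a − b)/(a + b) = 1.832/2.712 = 0.6754, so ω = 2 arcsin(0.6754) ≈ 85.0°.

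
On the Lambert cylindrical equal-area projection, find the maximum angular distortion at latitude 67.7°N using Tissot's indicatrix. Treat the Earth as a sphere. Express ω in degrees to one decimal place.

96.9°

The Lambert cylindrical equal-area projection is the cylindrical equal-area projection with its standard parallel at the equator (φ₀ = 0). A cylindrical equal-area projection with standard parallel φ₀ has meridian scale h = cos φ / cos φ₀ and parallel scale k = cos φ₀ / cos φ (so areas are preserved, h·k = 1).
At 67.7°: h = 0.3795, k = 2.635; principal scales a = 2.635, b = 0.3795.
sin(ω/2) = (a − b)/(a + b) = 2.256/3.015 = 0.7483, so ω = 2 arcsin(0.7483) ≈ 96.9°.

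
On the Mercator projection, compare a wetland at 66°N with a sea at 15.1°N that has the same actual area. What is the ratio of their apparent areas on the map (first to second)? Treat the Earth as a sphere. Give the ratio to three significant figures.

5.63

Mercator areal scale is sec²φ.
At 66°: sec²(66°) = 1/0.4067² = 6.045.
At 15.1°: sec²(15.1°) = 1/0.9655² = 1.073.
Ratio = 6.045/1.073 = cos²(15.1°)/cos²(66°) ≈ 5.63.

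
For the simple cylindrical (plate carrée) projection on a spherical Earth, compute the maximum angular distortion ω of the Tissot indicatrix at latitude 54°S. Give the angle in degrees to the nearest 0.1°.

30.1°

For the equirectangular projection with φ₀ = 0 (plate carrée), h = 1 along meridians and k = sec φ along parallels.
At 54°: h = 1.000, k = 1.701; principal scales a = 1.701, b = 1.000.
sin(ω/2) = (a − b)/(a + b) = 0.7013/2.701 = 0.2596, so ω = 2 arcsin(0.2596) ≈ 30.1°.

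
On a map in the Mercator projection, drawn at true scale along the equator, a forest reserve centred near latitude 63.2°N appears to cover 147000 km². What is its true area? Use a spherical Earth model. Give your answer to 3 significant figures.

The Mercator projection is conformal; its linear scale factor is the same in every direction and equals sec φ = 1/cos φ.
Areal scale = k² = sec²φ = 1/cos²(63.2°) = 1/0.4509² = 4.919.
True area = apparent / (areal scale) = 147000 / 4.919 ≈ 29900 km².

29900 km²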